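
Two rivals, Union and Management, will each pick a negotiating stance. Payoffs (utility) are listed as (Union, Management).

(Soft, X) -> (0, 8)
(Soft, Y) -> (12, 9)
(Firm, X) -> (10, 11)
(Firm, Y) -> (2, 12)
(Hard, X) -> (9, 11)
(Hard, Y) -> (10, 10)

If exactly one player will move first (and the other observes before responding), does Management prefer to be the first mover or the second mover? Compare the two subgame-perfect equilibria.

first

If Union leads: Management's best replies are Soft→Y, Firm→Y, Hard→X; Union's induced payoffs 12, 2, 9; outcome (Soft, Y), payoffs (12, 9).
If Management leads: Union's best replies are X→Firm, Y→Soft; Management's induced payoffs 11, 9; outcome (Firm, X), payoffs (10, 11).
Management gets 11 moving first and 9 moving second, so Management prefers to move first.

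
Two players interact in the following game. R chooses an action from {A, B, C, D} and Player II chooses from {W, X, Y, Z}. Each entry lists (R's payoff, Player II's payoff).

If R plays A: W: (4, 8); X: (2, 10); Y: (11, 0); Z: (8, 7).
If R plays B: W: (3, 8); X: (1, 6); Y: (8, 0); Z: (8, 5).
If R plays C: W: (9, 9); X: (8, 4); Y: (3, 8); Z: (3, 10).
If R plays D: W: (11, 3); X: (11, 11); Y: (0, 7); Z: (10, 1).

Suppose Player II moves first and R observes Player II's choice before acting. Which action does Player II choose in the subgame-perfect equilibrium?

R best-responds to each possible Player II move:
- W: BR = D, leader payoff 3.
- X: BR = D, leader payoff 11.
- Y: BR = A, leader payoff 0.
- Z: BR = D, leader payoff 1.
Player II's induced payoffs are 3, 11, 0, 1, so Player II commits to X. Subgame-perfect outcome: (D, X) with payoffs (11, 11).

X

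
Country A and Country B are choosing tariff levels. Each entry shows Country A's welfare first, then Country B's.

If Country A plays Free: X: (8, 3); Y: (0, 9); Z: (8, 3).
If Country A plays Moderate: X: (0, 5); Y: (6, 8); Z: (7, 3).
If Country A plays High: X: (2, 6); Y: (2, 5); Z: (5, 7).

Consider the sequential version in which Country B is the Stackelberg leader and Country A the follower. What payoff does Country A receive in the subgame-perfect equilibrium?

Solve by backward induction (Country B leads).
- X → Country A plays Free (best of 8, 0, 2); Country B gets 3.
- Y → Country A plays Moderate (best of 0, 6, 2); Country B gets 8.
- Z → Country A plays Free (best of 8, 7, 5); Country B gets 3.
Country B's induced payoffs are 3, 8, 3, so Country B commits to Y. Subgame-perfect outcome: (Moderate, Y) with payoffs (6, 8).

6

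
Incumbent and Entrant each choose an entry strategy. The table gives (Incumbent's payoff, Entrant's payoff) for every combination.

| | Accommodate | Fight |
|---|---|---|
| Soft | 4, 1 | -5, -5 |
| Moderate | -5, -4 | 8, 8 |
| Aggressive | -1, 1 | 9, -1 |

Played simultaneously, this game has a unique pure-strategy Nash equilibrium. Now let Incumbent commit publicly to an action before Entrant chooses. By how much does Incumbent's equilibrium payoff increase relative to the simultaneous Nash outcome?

4

Entrant best-responds to each possible Incumbent move:
- Soft: BR = Accommodate, leader payoff 4.
- Moderate: BR = Fight, leader payoff 8.
- Aggressive: BR = Accommodate, leader payoff -1.
Maximizing over 4, 8, -1, Incumbent chooses Moderate. Subgame-perfect outcome: (Moderate, Fight) with payoffs (8, 8).
Now find the simultaneous Nash equilibrium.
Incumbent's best replies: Accommodate→Soft; Fight→Aggressive.
Entrant's best replies: Soft→Accommodate; Moderate→Fight; Aggressive→Accommodate.
Only (Soft, Accommodate) has each player best-responding; Nash payoffs (4, 1).
Incumbent's commitment gain: 8 − 4 = 4.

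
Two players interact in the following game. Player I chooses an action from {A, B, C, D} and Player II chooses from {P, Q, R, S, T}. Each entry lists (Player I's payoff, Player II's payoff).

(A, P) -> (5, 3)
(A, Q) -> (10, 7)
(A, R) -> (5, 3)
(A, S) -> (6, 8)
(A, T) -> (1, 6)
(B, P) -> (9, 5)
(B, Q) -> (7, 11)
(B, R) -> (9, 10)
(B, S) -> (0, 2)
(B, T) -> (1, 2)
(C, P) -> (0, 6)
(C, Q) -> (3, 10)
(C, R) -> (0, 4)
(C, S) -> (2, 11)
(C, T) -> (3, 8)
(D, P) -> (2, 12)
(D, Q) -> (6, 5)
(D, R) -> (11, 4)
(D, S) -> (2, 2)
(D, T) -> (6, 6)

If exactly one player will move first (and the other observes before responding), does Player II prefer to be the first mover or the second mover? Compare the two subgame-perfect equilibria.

second

If Player I leads: Player II's best replies are A→S, B→Q, C→S, D→P; Player I's induced payoffs 6, 7, 2, 2; outcome (B, Q), payoffs (7, 11).
If Player II leads: Player I's best replies are P→B, Q→A, R→D, S→A, T→D; Player II's induced payoffs 5, 7, 4, 8, 6; outcome (A, S), payoffs (6, 8).
Player II gets 8 moving first and 11 moving second, so Player II prefers to move second.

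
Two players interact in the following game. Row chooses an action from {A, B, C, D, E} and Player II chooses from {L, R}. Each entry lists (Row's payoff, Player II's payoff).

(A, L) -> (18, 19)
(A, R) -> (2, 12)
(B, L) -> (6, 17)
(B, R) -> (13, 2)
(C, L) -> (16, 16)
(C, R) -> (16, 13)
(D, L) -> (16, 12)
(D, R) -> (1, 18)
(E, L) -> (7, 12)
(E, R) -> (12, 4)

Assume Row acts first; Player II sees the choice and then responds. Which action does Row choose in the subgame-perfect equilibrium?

Solve by backward induction (Row leads).
- A: BR = L, leader payoff 18.
- B: BR = L, leader payoff 6.
- C: BR = L, leader payoff 16.
- D: BR = R, leader payoff 1.
- E: BR = L, leader payoff 7.
Among 18, 6, 16, 1, 7, the best is 18 at A. Subgame-perfect outcome: (A, L) with payoffs (18, 19).

A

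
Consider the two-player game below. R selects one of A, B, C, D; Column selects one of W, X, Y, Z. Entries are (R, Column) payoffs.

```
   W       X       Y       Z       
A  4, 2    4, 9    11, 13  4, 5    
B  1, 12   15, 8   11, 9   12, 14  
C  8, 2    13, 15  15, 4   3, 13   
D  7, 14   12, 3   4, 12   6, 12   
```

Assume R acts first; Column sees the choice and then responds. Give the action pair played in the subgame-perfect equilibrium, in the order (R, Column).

Work backward from Column's decision.
- A: BR = Y, leader payoff 11.
- B: BR = Z, leader payoff 12.
- C: BR = X, leader payoff 13.
- D: BR = W, leader payoff 7.
Among 11, 12, 13, 7, the best is 13 at C. Subgame-perfect outcome: (C, X) with payoffs (13, 15).

(C, X)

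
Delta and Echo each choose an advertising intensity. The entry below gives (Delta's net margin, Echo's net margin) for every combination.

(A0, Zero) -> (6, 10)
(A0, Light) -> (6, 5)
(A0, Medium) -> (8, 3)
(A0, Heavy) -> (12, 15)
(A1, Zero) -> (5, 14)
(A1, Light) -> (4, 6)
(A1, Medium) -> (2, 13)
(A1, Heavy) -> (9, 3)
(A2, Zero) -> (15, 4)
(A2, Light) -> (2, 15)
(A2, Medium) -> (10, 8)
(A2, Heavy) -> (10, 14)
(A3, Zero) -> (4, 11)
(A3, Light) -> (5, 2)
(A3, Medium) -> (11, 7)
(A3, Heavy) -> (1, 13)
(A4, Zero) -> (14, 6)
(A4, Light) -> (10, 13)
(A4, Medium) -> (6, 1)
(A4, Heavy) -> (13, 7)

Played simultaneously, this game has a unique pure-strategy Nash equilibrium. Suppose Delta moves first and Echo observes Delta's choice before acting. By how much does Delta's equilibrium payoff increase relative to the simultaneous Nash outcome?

2

Backward induction with Delta moving first.
- A0: Echo compares 10, 5, 3, 15 and picks Heavy; Delta would get 12.
- A1: Echo compares 14, 6, 13, 3 and picks Zero; Delta would get 5.
- A2: Echo compares 4, 15, 8, 14 and picks Light; Delta would get 2.
- A3: Echo compares 11, 2, 7, 13 and picks Heavy; Delta would get 1.
- A4: Echo compares 6, 13, 1, 7 and picks Light; Delta would get 10.
Among 12, 5, 2, 1, 10, the best is 12 at A0. Subgame-perfect outcome: (A0, Heavy) with payoffs (12, 15).
Now find the simultaneous Nash equilibrium.
Delta's best replies: Zero→A2; Light→A4; Medium→A3; Heavy→A4.
Echo's best replies: A0→Heavy; A1→Zero; A2→Light; A3→Heavy; A4→Light.
Only (A4, Light) has each player best-responding; Nash payoffs (10, 13).
Delta's commitment gain: 12 − 10 = 2.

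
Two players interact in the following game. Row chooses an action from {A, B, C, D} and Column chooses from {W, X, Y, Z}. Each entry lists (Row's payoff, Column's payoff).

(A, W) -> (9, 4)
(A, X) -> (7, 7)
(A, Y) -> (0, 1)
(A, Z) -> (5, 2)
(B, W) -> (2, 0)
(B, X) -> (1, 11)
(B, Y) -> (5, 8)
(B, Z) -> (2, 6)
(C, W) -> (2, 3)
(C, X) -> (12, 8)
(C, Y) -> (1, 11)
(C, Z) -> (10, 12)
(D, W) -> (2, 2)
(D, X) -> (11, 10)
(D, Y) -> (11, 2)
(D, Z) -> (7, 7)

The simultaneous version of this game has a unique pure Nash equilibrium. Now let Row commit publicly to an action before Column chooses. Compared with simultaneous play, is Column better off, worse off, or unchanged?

worse off

Solve by backward induction (Row leads).
- A: Column compares 4, 7, 1, 2 and picks X; Row would get 7.
- B: Column compares 0, 11, 8, 6 and picks X; Row would get 1.
- C: Column compares 3, 8, 11, 12 and picks Z; Row would get 10.
- D: Column compares 2, 10, 2, 7 and picks X; Row would get 11.
Row's induced payoffs are 7, 1, 10, 11, so Row commits to D. Subgame-perfect outcome: (D, X) with payoffs (11, 10).
Now find the simultaneous Nash equilibrium.
Row's best replies: W→A; X→C; Y→D; Z→C.
Column's best replies: A→X; B→X; C→Z; D→X.
Only (C, Z) has each player best-responding; Nash payoffs (10, 12).
Column earns 10 sequentially versus 12 at the Nash outcome: worse off.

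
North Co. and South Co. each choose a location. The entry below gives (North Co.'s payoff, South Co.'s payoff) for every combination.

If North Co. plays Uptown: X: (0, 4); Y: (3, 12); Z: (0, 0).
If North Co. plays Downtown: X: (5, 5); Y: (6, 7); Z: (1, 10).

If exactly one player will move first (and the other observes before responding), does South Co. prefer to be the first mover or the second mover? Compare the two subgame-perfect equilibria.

If North Co. leads: South Co.'s best replies are Uptown→Y, Downtown→Z; North Co.'s induced payoffs 3, 1; outcome (Uptown, Y), payoffs (3, 12).
If South Co. leads: North Co.'s best replies are X→Downtown, Y→Downtown, Z→Downtown; South Co.'s induced payoffs 5, 7, 10; outcome (Downtown, Z), payoffs (1, 10).
South Co. gets 10 moving first and 12 moving second, so South Co. prefers to move second.

second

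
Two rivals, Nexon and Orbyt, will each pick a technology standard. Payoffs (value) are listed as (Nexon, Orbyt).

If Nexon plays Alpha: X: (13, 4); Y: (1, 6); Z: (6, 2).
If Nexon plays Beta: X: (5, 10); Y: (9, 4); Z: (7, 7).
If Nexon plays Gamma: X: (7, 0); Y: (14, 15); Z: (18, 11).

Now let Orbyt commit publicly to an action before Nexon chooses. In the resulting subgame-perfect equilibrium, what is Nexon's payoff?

Backward induction with Orbyt moving first.
- X → Nexon plays Alpha (best of 13, 5, 7); Orbyt gets 4.
- Y → Nexon plays Gamma (best of 1, 9, 14); Orbyt gets 15.
- Z → Nexon plays Gamma (best of 6, 7, 18); Orbyt gets 11.
Maximizing over 4, 15, 11, Orbyt chooses Y. Subgame-perfect outcome: (Gamma, Y) with payoffs (14, 15).

14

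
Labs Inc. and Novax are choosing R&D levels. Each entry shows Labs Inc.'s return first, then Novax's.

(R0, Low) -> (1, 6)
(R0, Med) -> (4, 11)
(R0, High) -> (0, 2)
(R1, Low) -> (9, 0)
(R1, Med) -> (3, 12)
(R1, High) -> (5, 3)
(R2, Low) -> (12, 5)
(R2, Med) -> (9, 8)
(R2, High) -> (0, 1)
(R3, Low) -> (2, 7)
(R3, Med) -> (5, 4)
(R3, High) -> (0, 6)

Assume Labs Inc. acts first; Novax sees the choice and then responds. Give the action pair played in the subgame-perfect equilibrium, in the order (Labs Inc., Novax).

(R2, Med)

Solve by backward induction (Labs Inc. leads).
- R0: Novax compares 6, 11, 2 and picks Med; Labs Inc. would get 4.
- R1: Novax compares 0, 12, 3 and picks Med; Labs Inc. would get 3.
- R2: Novax compares 5, 8, 1 and picks Med; Labs Inc. would get 9.
- R3: Novax compares 7, 4, 6 and picks Low; Labs Inc. would get 2.
Maximizing over 4, 3, 9, 2, Labs Inc. chooses R2. Subgame-perfect outcome: (R2, Med) with payoffs (9, 8).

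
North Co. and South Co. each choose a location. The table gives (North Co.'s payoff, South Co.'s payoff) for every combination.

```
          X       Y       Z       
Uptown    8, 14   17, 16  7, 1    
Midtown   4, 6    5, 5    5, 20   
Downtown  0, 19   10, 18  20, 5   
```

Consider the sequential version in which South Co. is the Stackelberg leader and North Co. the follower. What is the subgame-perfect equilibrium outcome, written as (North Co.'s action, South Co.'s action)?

(Uptown, Y)

Backward induction with South Co. moving first.
- X → North Co. plays Uptown (best of 8, 4, 0); South Co. gets 14.
- Y → North Co. plays Uptown (best of 17, 5, 10); South Co. gets 16.
- Z → North Co. plays Downtown (best of 7, 5, 20); South Co. gets 5.
Maximizing over 14, 16, 5, South Co. chooses Y. Subgame-perfect outcome: (Uptown, Y) with payoffs (17, 16).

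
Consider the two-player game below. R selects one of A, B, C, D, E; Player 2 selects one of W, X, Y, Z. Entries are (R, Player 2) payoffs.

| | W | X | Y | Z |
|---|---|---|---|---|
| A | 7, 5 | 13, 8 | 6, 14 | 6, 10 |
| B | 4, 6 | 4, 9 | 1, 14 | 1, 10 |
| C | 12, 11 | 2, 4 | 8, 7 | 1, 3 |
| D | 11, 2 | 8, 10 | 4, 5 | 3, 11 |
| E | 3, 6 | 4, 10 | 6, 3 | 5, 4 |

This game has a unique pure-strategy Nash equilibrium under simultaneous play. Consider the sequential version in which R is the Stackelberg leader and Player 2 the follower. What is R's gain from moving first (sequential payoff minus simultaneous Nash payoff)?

0

Work backward from Player 2's decision.
- A: BR = Y, leader payoff 6.
- B: BR = Y, leader payoff 1.
- C: BR = W, leader payoff 12.
- D: BR = Z, leader payoff 3.
- E: BR = X, leader payoff 4.
Maximizing over 6, 1, 12, 3, 4, R chooses C. Subgame-perfect outcome: (C, W) with payoffs (12, 11).
Now find the simultaneous Nash equilibrium.
R's best replies: W→C; X→A; Y→C; Z→A.
Player 2's best replies: A→Y; B→Y; C→W; D→Z; E→X.
The unique mutual best reply is (C, W), giving (12, 11).
R's commitment gain: 12 − 12 = 0.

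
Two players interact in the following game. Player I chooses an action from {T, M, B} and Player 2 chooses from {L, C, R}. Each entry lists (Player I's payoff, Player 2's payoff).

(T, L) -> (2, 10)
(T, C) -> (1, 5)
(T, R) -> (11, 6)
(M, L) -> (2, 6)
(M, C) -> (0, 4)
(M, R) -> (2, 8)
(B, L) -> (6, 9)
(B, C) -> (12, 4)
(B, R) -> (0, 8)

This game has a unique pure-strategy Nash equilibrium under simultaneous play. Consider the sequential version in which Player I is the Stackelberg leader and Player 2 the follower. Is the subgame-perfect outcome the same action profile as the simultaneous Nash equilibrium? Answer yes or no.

yes

Work backward from Player 2's decision.
- T: Player 2 compares 10, 5, 6 and picks L; Player I would get 2.
- M: Player 2 compares 6, 4, 8 and picks R; Player I would get 2.
- B: Player 2 compares 9, 4, 8 and picks L; Player I would get 6.
Player I's induced payoffs are 2, 2, 6, so Player I commits to B. Subgame-perfect outcome: (B, L) with payoffs (6, 9).
Under simultaneous play:
Player I's best replies: L→B; C→B; R→T.
Player 2's best replies: T→L; M→R; B→L.
The unique mutual best reply is (B, L), giving (6, 9).
Sequential outcome (B, L) coincides with the Nash profile (B, L).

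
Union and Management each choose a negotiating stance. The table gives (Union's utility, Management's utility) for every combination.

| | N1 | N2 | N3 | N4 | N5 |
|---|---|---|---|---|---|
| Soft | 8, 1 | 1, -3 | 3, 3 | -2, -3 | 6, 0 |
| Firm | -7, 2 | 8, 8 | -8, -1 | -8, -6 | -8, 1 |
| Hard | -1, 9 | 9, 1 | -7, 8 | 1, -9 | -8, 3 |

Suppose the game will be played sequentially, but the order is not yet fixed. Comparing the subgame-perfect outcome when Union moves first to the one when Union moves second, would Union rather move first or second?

If Union leads: Management's best replies are Soft→N3, Firm→N2, Hard→N1; Union's induced payoffs 3, 8, -1; outcome (Firm, N2), payoffs (8, 8).
If Management leads: Union's best replies are N1→Soft, N2→Hard, N3→Soft, N4→Hard, N5→Soft; Management's induced payoffs 1, 1, 3, -9, 0; outcome (Soft, N3), payoffs (3, 3).
Union gets 8 moving first and 3 moving second, so Union prefers to move first.

first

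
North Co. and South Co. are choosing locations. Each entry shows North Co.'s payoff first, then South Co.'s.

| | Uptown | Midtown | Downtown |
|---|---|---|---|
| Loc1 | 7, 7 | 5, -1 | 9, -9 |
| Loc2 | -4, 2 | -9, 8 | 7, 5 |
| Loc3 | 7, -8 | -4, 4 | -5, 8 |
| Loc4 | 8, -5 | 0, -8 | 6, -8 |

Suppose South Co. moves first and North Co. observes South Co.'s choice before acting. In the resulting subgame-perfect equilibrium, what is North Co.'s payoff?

Work backward from North Co.'s decision.
- Uptown: North Co. compares 7, -4, 7, 8 and picks Loc4; South Co. would get -5.
- Midtown: North Co. compares 5, -9, -4, 0 and picks Loc1; South Co. would get -1.
- Downtown: North Co. compares 9, 7, -5, 6 and picks Loc1; South Co. would get -9.
Among -5, -1, -9, the best is -1 at Midtown. Subgame-perfect outcome: (Loc1, Midtown) with payoffs (5, -1).

5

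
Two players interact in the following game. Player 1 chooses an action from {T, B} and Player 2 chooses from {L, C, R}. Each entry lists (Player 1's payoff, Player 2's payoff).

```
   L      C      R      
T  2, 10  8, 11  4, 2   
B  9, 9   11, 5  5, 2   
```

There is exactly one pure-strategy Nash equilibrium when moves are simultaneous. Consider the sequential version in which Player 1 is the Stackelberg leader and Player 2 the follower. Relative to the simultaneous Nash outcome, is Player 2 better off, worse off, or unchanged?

Solve by backward induction (Player 1 leads).
- T: Player 2 compares 10, 11, 2 and picks C; Player 1 would get 8.
- B: Player 2 compares 9, 5, 2 and picks L; Player 1 would get 9.
Player 1's induced payoffs are 8, 9, so Player 1 commits to B. Subgame-perfect outcome: (B, L) with payoffs (9, 9).
Under simultaneous play:
Player 1's best replies: L→B; C→B; R→B.
Player 2's best replies: T→C; B→L.
The unique mutual best reply is (B, L), giving (9, 9).
Player 2 earns 9 sequentially versus 9 at the Nash outcome: unchanged.

unchanged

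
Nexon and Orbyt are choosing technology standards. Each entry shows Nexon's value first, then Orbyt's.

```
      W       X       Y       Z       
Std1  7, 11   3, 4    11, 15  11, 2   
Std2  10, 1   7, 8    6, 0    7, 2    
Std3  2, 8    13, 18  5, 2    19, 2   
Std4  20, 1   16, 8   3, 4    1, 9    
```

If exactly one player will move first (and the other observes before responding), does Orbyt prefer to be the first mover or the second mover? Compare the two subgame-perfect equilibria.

second

If Nexon leads: Orbyt's best replies are Std1→Y, Std2→X, Std3→X, Std4→Z; Nexon's induced payoffs 11, 7, 13, 1; outcome (Std3, X), payoffs (13, 18).
If Orbyt leads: Nexon's best replies are W→Std4, X→Std4, Y→Std1, Z→Std3; Orbyt's induced payoffs 1, 8, 15, 2; outcome (Std1, Y), payoffs (11, 15).
Orbyt gets 15 moving first and 18 moving second, so Orbyt prefers to move second.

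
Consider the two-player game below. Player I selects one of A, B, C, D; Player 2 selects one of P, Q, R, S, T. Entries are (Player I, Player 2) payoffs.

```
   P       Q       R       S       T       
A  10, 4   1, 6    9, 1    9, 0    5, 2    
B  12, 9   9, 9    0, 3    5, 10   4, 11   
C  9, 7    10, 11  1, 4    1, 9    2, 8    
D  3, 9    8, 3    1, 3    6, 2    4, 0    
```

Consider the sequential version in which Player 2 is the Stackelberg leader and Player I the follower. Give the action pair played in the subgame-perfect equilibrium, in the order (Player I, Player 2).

Backward induction with Player 2 moving first.
- P: BR = B, leader payoff 9.
- Q: BR = C, leader payoff 11.
- R: BR = A, leader payoff 1.
- S: BR = A, leader payoff 0.
- T: BR = A, leader payoff 2.
Among 9, 11, 1, 0, 2, the best is 11 at Q. Subgame-perfect outcome: (C, Q) with payoffs (10, 11).

(C, Q)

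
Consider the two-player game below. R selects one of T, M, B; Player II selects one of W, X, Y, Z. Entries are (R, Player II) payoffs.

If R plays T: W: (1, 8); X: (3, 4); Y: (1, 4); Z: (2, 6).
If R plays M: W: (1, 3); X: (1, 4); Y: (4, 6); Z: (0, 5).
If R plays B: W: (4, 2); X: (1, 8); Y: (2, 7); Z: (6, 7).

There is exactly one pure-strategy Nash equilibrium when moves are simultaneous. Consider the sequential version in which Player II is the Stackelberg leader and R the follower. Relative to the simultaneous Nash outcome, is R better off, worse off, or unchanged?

better off

R best-responds to each possible Player II move:
- W: BR = B, leader payoff 2.
- X: BR = T, leader payoff 4.
- Y: BR = M, leader payoff 6.
- Z: BR = B, leader payoff 7.
Among 2, 4, 6, 7, the best is 7 at Z. Subgame-perfect outcome: (B, Z) with payoffs (6, 7).
For the simultaneous game, intersect best replies.
R's best replies: W→B; X→T; Y→M; Z→B.
Player II's best replies: T→W; M→Y; B→X.
Only (M, Y) has each player best-responding; Nash payoffs (4, 6).
R earns 6 sequentially versus 4 at the Nash outcome: better off.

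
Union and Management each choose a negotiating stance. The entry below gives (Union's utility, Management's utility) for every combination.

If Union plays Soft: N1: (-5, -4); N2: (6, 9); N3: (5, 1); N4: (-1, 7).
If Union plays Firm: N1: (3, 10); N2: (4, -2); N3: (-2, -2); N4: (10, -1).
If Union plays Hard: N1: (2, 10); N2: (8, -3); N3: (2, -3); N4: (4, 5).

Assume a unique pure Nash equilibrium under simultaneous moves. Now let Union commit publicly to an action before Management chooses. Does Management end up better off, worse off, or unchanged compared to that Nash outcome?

worse off

Work backward from Management's decision.
- Soft → Management plays N2 (best of -4, 9, 1, 7); Union gets 6.
- Firm → Management plays N1 (best of 10, -2, -2, -1); Union gets 3.
- Hard → Management plays N1 (best of 10, -3, -3, 5); Union gets 2.
Among 6, 3, 2, the best is 6 at Soft. Subgame-perfect outcome: (Soft, N2) with payoffs (6, 9).
Now find the simultaneous Nash equilibrium.
Union's best replies: N1→Firm; N2→Hard; N3→Soft; N4→Firm.
Management's best replies: Soft→N2; Firm→N1; Hard→N1.
The unique mutual best reply is (Firm, N1), giving (3, 10).
Management earns 9 sequentially versus 10 at the Nash outcome: worse off.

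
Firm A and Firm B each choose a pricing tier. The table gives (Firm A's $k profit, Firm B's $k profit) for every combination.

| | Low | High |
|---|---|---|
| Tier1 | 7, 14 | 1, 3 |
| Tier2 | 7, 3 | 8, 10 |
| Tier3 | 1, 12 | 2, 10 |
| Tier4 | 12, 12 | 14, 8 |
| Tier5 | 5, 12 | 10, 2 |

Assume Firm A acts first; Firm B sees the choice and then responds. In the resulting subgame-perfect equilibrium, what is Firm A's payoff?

Work backward from Firm B's decision.
- Tier1 → Firm B plays Low (best of 14, 3); Firm A gets 7.
- Tier2 → Firm B plays High (best of 3, 10); Firm A gets 8.
- Tier3 → Firm B plays Low (best of 12, 10); Firm A gets 1.
- Tier4 → Firm B plays Low (best of 12, 8); Firm A gets 12.
- Tier5 → Firm B plays Low (best of 12, 2); Firm A gets 5.
Firm A's induced payoffs are 7, 8, 1, 12, 5, so Firm A commits to Tier4. Subgame-perfect outcome: (Tier4, Low) with payoffs (12, 12).

12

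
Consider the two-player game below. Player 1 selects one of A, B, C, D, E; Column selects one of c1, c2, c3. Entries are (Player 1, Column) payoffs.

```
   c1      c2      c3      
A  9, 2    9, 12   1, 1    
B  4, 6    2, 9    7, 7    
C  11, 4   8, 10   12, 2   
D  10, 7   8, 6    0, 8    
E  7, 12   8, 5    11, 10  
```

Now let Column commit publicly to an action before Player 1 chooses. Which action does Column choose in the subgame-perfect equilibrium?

c2

Work backward from Player 1's decision.
- c1 → Player 1 plays C (best of 9, 4, 11, 10, 7); Column gets 4.
- c2 → Player 1 plays A (best of 9, 2, 8, 8, 8); Column gets 12.
- c3 → Player 1 plays C (best of 1, 7, 12, 0, 11); Column gets 2.
Among 4, 12, 2, the best is 12 at c2. Subgame-perfect outcome: (A, c2) with payoffs (9, 12).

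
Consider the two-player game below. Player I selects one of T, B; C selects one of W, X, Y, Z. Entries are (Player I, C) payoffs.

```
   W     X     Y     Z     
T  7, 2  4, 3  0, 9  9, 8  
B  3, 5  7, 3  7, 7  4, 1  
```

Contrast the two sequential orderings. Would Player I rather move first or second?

second

If Player I leads: C's best replies are T→Y, B→Y; Player I's induced payoffs 0, 7; outcome (B, Y), payoffs (7, 7).
If C leads: Player I's best replies are W→T, X→B, Y→B, Z→T; C's induced payoffs 2, 3, 7, 8; outcome (T, Z), payoffs (9, 8).
Player I gets 7 moving first and 9 moving second, so Player I prefers to move second.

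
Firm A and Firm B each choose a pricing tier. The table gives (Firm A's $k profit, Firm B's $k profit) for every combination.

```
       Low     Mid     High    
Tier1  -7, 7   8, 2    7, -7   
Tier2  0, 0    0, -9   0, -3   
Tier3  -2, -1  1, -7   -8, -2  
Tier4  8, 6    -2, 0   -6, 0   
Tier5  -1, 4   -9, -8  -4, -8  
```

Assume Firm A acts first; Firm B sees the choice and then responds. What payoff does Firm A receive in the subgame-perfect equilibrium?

Solve by backward induction (Firm A leads).
- Tier1 → Firm B plays Low (best of 7, 2, -7); Firm A gets -7.
- Tier2 → Firm B plays Low (best of 0, -9, -3); Firm A gets 0.
- Tier3 → Firm B plays Low (best of -1, -7, -2); Firm A gets -2.
- Tier4 → Firm B plays Low (best of 6, 0, 0); Firm A gets 8.
- Tier5 → Firm B plays Low (best of 4, -8, -8); Firm A gets -1.
Among -7, 0, -2, 8, -1, the best is 8 at Tier4. Subgame-perfect outcome: (Tier4, Low) with payoffs (8, 6).

8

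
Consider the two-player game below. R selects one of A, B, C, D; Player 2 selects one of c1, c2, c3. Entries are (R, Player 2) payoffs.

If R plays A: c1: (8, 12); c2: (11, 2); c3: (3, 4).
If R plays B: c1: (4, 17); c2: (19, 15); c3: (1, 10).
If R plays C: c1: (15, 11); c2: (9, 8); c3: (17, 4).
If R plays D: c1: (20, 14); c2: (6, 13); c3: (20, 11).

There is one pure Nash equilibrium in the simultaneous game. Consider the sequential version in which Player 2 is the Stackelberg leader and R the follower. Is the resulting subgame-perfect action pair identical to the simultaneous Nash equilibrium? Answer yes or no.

no

Backward induction with Player 2 moving first.
- c1: R compares 8, 4, 15, 20 and picks D; Player 2 would get 14.
- c2: R compares 11, 19, 9, 6 and picks B; Player 2 would get 15.
- c3: R compares 3, 1, 17, 20 and picks D; Player 2 would get 11.
Player 2's induced payoffs are 14, 15, 11, so Player 2 commits to c2. Subgame-perfect outcome: (B, c2) with payoffs (19, 15).
Now find the simultaneous Nash equilibrium.
R's best replies: c1→D; c2→B; c3→D.
Player 2's best replies: A→c1; B→c1; C→c1; D→c1.
The unique mutual best reply is (D, c1), giving (20, 14).
Sequential outcome (B, c2) differs from the Nash profile (D, c1).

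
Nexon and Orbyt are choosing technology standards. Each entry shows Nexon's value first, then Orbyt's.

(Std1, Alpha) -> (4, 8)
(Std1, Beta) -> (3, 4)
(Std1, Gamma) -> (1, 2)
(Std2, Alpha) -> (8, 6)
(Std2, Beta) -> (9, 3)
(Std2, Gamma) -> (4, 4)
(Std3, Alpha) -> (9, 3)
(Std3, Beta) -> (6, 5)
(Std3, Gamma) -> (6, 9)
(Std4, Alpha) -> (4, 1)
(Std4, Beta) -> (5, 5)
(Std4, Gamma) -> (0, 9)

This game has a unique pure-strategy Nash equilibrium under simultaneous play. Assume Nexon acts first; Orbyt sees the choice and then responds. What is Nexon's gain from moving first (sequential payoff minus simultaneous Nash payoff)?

Solve by backward induction (Nexon leads).
- Std1: BR = Alpha, leader payoff 4.
- Std2: BR = Alpha, leader payoff 8.
- Std3: BR = Gamma, leader payoff 6.
- Std4: BR = Gamma, leader payoff 0.
Nexon's induced payoffs are 4, 8, 6, 0, so Nexon commits to Std2. Subgame-perfect outcome: (Std2, Alpha) with payoffs (8, 6).
Now find the simultaneous Nash equilibrium.
Nexon's best replies: Alpha→Std3; Beta→Std2; Gamma→Std3.
Orbyt's best replies: Std1→Alpha; Std2→Alpha; Std3→Gamma; Std4→Gamma.
The unique mutual best reply is (Std3, Gamma), giving (6, 9).
Nexon's commitment gain: 8 − 6 = 2.

2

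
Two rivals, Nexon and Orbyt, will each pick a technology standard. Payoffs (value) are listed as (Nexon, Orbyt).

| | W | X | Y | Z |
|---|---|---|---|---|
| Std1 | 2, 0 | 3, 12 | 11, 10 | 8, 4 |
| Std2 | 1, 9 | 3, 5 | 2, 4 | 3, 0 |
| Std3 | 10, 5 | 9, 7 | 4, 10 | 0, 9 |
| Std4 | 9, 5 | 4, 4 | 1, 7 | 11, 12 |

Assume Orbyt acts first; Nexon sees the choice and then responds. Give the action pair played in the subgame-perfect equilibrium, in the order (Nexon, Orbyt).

Work backward from Nexon's decision.
- W: BR = Std3, leader payoff 5.
- X: BR = Std3, leader payoff 7.
- Y: BR = Std1, leader payoff 10.
- Z: BR = Std4, leader payoff 12.
Orbyt's induced payoffs are 5, 7, 10, 12, so Orbyt commits to Z. Subgame-perfect outcome: (Std4, Z) with payoffs (11, 12).

(Std4, Z)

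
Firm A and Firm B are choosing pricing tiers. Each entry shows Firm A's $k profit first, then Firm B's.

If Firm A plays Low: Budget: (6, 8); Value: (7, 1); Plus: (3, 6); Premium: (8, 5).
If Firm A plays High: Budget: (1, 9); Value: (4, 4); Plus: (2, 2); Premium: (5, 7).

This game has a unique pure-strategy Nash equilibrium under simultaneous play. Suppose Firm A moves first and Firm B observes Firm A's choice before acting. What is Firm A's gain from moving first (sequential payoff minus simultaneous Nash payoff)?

0

Firm B best-responds to each possible Firm A move:
- Low: Firm B compares 8, 1, 6, 5 and picks Budget; Firm A would get 6.
- High: Firm B compares 9, 4, 2, 7 and picks Budget; Firm A would get 1.
Firm A's induced payoffs are 6, 1, so Firm A commits to Low. Subgame-perfect outcome: (Low, Budget) with payoffs (6, 8).
Now find the simultaneous Nash equilibrium.
Firm A's best replies: Budget→Low; Value→Low; Plus→Low; Premium→Low.
Firm B's best replies: Low→Budget; High→Budget.
Only (Low, Budget) has each player best-responding; Nash payoffs (6, 8).
Firm A's commitment gain: 6 − 6 = 0.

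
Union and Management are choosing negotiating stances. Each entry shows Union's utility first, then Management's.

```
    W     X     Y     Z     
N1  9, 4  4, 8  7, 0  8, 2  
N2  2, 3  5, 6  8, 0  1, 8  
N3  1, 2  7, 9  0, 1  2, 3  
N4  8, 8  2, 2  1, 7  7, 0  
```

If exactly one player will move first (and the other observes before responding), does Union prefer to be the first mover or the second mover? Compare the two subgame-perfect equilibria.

If Union leads: Management's best replies are N1→X, N2→Z, N3→X, N4→W; Union's induced payoffs 4, 1, 7, 8; outcome (N4, W), payoffs (8, 8).
If Management leads: Union's best replies are W→N1, X→N3, Y→N2, Z→N1; Management's induced payoffs 4, 9, 0, 2; outcome (N3, X), payoffs (7, 9).
Union gets 8 moving first and 7 moving second, so Union prefers to move first.

first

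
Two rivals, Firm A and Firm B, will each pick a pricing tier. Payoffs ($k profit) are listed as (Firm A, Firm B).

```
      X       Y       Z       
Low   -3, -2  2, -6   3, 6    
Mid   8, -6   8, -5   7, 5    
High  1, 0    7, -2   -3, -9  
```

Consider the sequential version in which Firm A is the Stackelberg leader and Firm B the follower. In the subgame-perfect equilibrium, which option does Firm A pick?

Work backward from Firm B's decision.
- Low: Firm B compares -2, -6, 6 and picks Z; Firm A would get 3.
- Mid: Firm B compares -6, -5, 5 and picks Z; Firm A would get 7.
- High: Firm B compares 0, -2, -9 and picks X; Firm A would get 1.
Maximizing over 3, 7, 1, Firm A chooses Mid. Subgame-perfect outcome: (Mid, Z) with payoffs (7, 5).

Mid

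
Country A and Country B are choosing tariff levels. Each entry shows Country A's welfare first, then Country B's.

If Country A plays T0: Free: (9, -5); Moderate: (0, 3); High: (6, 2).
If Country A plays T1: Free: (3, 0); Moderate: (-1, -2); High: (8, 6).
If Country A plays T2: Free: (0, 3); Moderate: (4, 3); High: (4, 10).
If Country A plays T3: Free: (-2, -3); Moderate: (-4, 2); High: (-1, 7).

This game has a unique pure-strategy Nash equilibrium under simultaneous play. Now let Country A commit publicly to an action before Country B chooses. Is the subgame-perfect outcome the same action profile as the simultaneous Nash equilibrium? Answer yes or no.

yes

Work backward from Country B's decision.
- T0: BR = Moderate, leader payoff 0.
- T1: BR = High, leader payoff 8.
- T2: BR = High, leader payoff 4.
- T3: BR = High, leader payoff -1.
Maximizing over 0, 8, 4, -1, Country A chooses T1. Subgame-perfect outcome: (T1, High) with payoffs (8, 6).
Under simultaneous play:
Country A's best replies: Free→T0; Moderate→T2; High→T1.
Country B's best replies: T0→Moderate; T1→High; T2→High; T3→High.
The unique mutual best reply is (T1, High), giving (8, 6).
Sequential outcome (T1, High) coincides with the Nash profile (T1, High).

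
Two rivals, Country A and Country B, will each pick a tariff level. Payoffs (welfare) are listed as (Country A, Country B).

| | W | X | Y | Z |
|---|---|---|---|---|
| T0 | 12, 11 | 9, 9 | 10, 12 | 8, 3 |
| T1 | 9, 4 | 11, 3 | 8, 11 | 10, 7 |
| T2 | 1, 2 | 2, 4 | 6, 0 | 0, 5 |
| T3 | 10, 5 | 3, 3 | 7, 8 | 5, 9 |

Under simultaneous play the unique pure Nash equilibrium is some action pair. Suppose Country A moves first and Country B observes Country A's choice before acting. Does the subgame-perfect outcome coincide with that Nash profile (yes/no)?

yes

Backward induction with Country A moving first.
- T0: Country B compares 11, 9, 12, 3 and picks Y; Country A would get 10.
- T1: Country B compares 4, 3, 11, 7 and picks Y; Country A would get 8.
- T2: Country B compares 2, 4, 0, 5 and picks Z; Country A would get 0.
- T3: Country B compares 5, 3, 8, 9 and picks Z; Country A would get 5.
Maximizing over 10, 8, 0, 5, Country A chooses T0. Subgame-perfect outcome: (T0, Y) with payoffs (10, 12).
Now find the simultaneous Nash equilibrium.
Country A's best replies: W→T0; X→T1; Y→T0; Z→T1.
Country B's best replies: T0→Y; T1→Y; T2→Z; T3→Z.
The unique mutual best reply is (T0, Y), giving (10, 12).
Sequential outcome (T0, Y) coincides with the Nash profile (T0, Y).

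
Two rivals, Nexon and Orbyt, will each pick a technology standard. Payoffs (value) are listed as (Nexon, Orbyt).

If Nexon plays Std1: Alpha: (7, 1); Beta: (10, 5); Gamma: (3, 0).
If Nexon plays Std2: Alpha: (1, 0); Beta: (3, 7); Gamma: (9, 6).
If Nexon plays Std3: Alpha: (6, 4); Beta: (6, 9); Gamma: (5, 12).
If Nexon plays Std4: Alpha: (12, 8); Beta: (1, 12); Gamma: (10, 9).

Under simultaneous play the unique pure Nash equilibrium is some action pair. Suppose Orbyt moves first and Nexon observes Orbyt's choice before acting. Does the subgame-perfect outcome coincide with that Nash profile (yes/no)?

no

Backward induction with Orbyt moving first.
- Alpha → Nexon plays Std4 (best of 7, 1, 6, 12); Orbyt gets 8.
- Beta → Nexon plays Std1 (best of 10, 3, 6, 1); Orbyt gets 5.
- Gamma → Nexon plays Std4 (best of 3, 9, 5, 10); Orbyt gets 9.
Orbyt's induced payoffs are 8, 5, 9, so Orbyt commits to Gamma. Subgame-perfect outcome: (Std4, Gamma) with payoffs (10, 9).
Under simultaneous play:
Nexon's best replies: Alpha→Std4; Beta→Std1; Gamma→Std4.
Orbyt's best replies: Std1→Beta; Std2→Beta; Std3→Gamma; Std4→Beta.
The unique mutual best reply is (Std1, Beta), giving (10, 5).
Sequential outcome (Std4, Gamma) differs from the Nash profile (Std1, Beta).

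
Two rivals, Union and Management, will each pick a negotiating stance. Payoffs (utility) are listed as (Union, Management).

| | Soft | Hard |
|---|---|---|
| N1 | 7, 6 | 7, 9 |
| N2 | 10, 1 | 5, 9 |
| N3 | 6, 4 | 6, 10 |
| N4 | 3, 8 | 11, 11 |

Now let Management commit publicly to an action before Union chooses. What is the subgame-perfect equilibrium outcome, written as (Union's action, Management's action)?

(N4, Hard)

Solve by backward induction (Management leads).
- Soft → Union plays N2 (best of 7, 10, 6, 3); Management gets 1.
- Hard → Union plays N4 (best of 7, 5, 6, 11); Management gets 11.
Maximizing over 1, 11, Management chooses Hard. Subgame-perfect outcome: (N4, Hard) with payoffs (11, 11).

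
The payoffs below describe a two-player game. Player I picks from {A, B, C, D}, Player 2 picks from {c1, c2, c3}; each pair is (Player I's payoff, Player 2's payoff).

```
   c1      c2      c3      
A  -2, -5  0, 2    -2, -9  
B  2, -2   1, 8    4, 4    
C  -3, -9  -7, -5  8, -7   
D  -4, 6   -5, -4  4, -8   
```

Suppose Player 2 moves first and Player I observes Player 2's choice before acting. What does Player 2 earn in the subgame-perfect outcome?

Player I best-responds to each possible Player 2 move:
- c1: Player I compares -2, 2, -3, -4 and picks B; Player 2 would get -2.
- c2: Player I compares 0, 1, -7, -5 and picks B; Player 2 would get 8.
- c3: Player I compares -2, 4, 8, 4 and picks C; Player 2 would get -7.
Maximizing over -2, 8, -7, Player 2 chooses c2. Subgame-perfect outcome: (B, c2) with payoffs (1, 8).

8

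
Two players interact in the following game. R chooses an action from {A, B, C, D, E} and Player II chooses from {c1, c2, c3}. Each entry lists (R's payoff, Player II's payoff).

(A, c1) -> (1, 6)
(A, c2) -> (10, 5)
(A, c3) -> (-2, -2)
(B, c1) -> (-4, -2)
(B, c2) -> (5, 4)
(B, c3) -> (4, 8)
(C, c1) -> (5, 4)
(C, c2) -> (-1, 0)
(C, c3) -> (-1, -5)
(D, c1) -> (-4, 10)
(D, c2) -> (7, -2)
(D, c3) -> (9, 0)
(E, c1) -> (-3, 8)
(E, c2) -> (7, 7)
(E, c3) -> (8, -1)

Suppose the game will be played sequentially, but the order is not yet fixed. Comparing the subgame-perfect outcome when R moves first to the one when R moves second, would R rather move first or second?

second

If R leads: Player II's best replies are A→c1, B→c3, C→c1, D→c1, E→c1; R's induced payoffs 1, 4, 5, -4, -3; outcome (C, c1), payoffs (5, 4).
If Player II leads: R's best replies are c1→C, c2→A, c3→D; Player II's induced payoffs 4, 5, 0; outcome (A, c2), payoffs (10, 5).
R gets 5 moving first and 10 moving second, so R prefers to move second.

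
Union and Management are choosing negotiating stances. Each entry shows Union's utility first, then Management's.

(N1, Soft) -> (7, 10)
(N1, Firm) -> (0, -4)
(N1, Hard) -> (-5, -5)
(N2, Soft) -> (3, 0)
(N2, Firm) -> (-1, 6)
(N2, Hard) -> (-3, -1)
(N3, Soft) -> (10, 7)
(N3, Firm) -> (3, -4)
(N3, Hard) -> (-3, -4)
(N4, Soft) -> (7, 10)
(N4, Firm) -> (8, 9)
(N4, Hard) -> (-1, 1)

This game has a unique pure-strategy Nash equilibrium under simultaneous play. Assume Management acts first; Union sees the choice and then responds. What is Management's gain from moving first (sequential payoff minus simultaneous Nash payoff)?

2

Work backward from Union's decision.
- Soft: Union compares 7, 3, 10, 7 and picks N3; Management would get 7.
- Firm: Union compares 0, -1, 3, 8 and picks N4; Management would get 9.
- Hard: Union compares -5, -3, -3, -1 and picks N4; Management would get 1.
Maximizing over 7, 9, 1, Management chooses Firm. Subgame-perfect outcome: (N4, Firm) with payoffs (8, 9).
Under simultaneous play:
Union's best replies: Soft→N3; Firm→N4; Hard→N4.
Management's best replies: N1→Soft; N2→Firm; N3→Soft; N4→Soft.
The unique mutual best reply is (N3, Soft), giving (10, 7).
Management's commitment gain: 9 − 7 = 2.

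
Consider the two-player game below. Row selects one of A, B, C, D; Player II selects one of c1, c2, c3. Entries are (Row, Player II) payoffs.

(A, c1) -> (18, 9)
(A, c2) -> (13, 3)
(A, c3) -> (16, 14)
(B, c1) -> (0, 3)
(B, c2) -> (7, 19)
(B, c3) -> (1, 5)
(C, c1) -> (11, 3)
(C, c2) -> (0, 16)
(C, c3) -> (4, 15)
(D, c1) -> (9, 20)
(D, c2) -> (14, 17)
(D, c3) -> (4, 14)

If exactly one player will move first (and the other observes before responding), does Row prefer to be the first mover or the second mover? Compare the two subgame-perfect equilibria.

first

If Row leads: Player II's best replies are A→c3, B→c2, C→c2, D→c1; Row's induced payoffs 16, 7, 0, 9; outcome (A, c3), payoffs (16, 14).
If Player II leads: Row's best replies are c1→A, c2→D, c3→A; Player II's induced payoffs 9, 17, 14; outcome (D, c2), payoffs (14, 17).
Row gets 16 moving first and 14 moving second, so Row prefers to move first.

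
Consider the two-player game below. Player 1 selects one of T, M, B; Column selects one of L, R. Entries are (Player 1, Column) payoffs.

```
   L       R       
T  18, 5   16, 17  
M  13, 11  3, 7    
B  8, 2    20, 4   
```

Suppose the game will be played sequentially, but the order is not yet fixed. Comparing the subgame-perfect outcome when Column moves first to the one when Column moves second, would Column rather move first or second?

first

If Player 1 leads: Column's best replies are T→R, M→L, B→R; Player 1's induced payoffs 16, 13, 20; outcome (B, R), payoffs (20, 4).
If Column leads: Player 1's best replies are L→T, R→B; Column's induced payoffs 5, 4; outcome (T, L), payoffs (18, 5).
Column gets 5 moving first and 4 moving second, so Column prefers to move first.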